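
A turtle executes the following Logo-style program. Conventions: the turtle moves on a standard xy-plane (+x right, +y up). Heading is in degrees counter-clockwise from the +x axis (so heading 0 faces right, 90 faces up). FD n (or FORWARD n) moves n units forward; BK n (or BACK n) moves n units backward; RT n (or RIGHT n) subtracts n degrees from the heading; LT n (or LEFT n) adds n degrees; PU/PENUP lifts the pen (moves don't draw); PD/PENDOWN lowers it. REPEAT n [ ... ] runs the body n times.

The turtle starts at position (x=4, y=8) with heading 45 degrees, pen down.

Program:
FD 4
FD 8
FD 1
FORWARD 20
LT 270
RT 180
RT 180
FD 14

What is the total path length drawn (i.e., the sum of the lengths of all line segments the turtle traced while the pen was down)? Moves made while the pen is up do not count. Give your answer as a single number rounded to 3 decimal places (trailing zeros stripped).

Answer: 47

Derivation:
Executing turtle program step by step:
Start: pos=(4,8), heading=45, pen down
FD 4: (4,8) -> (6.828,10.828) [heading=45, draw]
FD 8: (6.828,10.828) -> (12.485,16.485) [heading=45, draw]
FD 1: (12.485,16.485) -> (13.192,17.192) [heading=45, draw]
FD 20: (13.192,17.192) -> (27.335,31.335) [heading=45, draw]
LT 270: heading 45 -> 315
RT 180: heading 315 -> 135
RT 180: heading 135 -> 315
FD 14: (27.335,31.335) -> (37.234,21.435) [heading=315, draw]
Final: pos=(37.234,21.435), heading=315, 5 segment(s) drawn

Segment lengths:
  seg 1: (4,8) -> (6.828,10.828), length = 4
  seg 2: (6.828,10.828) -> (12.485,16.485), length = 8
  seg 3: (12.485,16.485) -> (13.192,17.192), length = 1
  seg 4: (13.192,17.192) -> (27.335,31.335), length = 20
  seg 5: (27.335,31.335) -> (37.234,21.435), length = 14
Total = 47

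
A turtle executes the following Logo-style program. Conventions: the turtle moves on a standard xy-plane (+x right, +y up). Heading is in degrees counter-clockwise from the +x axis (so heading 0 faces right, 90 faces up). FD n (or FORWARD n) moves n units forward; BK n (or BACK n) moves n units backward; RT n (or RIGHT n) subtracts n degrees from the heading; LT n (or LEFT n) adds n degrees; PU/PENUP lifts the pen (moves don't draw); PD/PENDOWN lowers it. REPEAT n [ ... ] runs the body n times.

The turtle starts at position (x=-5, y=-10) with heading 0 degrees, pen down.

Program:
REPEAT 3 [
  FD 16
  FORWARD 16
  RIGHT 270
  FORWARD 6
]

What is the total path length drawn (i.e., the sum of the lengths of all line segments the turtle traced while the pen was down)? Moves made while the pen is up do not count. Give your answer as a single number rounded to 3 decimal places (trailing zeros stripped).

Answer: 114

Derivation:
Executing turtle program step by step:
Start: pos=(-5,-10), heading=0, pen down
REPEAT 3 [
  -- iteration 1/3 --
  FD 16: (-5,-10) -> (11,-10) [heading=0, draw]
  FD 16: (11,-10) -> (27,-10) [heading=0, draw]
  RT 270: heading 0 -> 90
  FD 6: (27,-10) -> (27,-4) [heading=90, draw]
  -- iteration 2/3 --
  FD 16: (27,-4) -> (27,12) [heading=90, draw]
  FD 16: (27,12) -> (27,28) [heading=90, draw]
  RT 270: heading 90 -> 180
  FD 6: (27,28) -> (21,28) [heading=180, draw]
  -- iteration 3/3 --
  FD 16: (21,28) -> (5,28) [heading=180, draw]
  FD 16: (5,28) -> (-11,28) [heading=180, draw]
  RT 270: heading 180 -> 270
  FD 6: (-11,28) -> (-11,22) [heading=270, draw]
]
Final: pos=(-11,22), heading=270, 9 segment(s) drawn

Segment lengths:
  seg 1: (-5,-10) -> (11,-10), length = 16
  seg 2: (11,-10) -> (27,-10), length = 16
  seg 3: (27,-10) -> (27,-4), length = 6
  seg 4: (27,-4) -> (27,12), length = 16
  seg 5: (27,12) -> (27,28), length = 16
  seg 6: (27,28) -> (21,28), length = 6
  seg 7: (21,28) -> (5,28), length = 16
  seg 8: (5,28) -> (-11,28), length = 16
  seg 9: (-11,28) -> (-11,22), length = 6
Total = 114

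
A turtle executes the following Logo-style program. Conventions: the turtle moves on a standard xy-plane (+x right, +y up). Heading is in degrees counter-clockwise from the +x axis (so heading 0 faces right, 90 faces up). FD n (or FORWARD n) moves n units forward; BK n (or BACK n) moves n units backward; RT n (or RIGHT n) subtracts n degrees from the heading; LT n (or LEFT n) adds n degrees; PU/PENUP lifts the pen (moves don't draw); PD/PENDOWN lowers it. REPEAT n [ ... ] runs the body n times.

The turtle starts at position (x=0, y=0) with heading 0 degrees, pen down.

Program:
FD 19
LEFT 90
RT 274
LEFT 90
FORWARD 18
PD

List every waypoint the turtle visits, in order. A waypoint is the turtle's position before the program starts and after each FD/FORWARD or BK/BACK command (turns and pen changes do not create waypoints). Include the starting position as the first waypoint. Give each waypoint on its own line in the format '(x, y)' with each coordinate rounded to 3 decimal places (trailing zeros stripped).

Executing turtle program step by step:
Start: pos=(0,0), heading=0, pen down
FD 19: (0,0) -> (19,0) [heading=0, draw]
LT 90: heading 0 -> 90
RT 274: heading 90 -> 176
LT 90: heading 176 -> 266
FD 18: (19,0) -> (17.744,-17.956) [heading=266, draw]
PD: pen down
Final: pos=(17.744,-17.956), heading=266, 2 segment(s) drawn
Waypoints (3 total):
(0, 0)
(19, 0)
(17.744, -17.956)

Answer: (0, 0)
(19, 0)
(17.744, -17.956)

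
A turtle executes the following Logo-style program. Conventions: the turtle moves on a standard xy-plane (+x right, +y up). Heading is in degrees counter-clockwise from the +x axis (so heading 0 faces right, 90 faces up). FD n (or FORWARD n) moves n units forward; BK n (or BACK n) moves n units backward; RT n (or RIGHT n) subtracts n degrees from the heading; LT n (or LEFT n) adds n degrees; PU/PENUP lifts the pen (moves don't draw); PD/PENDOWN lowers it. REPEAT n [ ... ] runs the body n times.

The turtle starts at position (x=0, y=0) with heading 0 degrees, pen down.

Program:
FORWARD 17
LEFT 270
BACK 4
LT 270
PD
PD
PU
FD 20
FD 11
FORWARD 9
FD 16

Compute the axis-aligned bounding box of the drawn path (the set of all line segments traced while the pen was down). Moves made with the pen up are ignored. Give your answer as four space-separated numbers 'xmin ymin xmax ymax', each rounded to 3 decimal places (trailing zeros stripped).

Answer: 0 0 17 4

Derivation:
Executing turtle program step by step:
Start: pos=(0,0), heading=0, pen down
FD 17: (0,0) -> (17,0) [heading=0, draw]
LT 270: heading 0 -> 270
BK 4: (17,0) -> (17,4) [heading=270, draw]
LT 270: heading 270 -> 180
PD: pen down
PD: pen down
PU: pen up
FD 20: (17,4) -> (-3,4) [heading=180, move]
FD 11: (-3,4) -> (-14,4) [heading=180, move]
FD 9: (-14,4) -> (-23,4) [heading=180, move]
FD 16: (-23,4) -> (-39,4) [heading=180, move]
Final: pos=(-39,4), heading=180, 2 segment(s) drawn

Segment endpoints: x in {0, 17}, y in {0, 4}
xmin=0, ymin=0, xmax=17, ymax=4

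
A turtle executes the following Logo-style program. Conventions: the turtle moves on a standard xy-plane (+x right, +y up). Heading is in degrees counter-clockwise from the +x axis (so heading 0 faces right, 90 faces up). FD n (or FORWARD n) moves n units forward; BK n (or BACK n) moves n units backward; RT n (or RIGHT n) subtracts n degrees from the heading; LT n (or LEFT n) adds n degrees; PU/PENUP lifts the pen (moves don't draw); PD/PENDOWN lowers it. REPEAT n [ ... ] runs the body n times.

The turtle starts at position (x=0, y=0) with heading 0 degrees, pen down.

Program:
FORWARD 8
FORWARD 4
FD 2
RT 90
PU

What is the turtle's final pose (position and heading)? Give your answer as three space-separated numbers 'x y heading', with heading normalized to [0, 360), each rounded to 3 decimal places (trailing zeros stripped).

Executing turtle program step by step:
Start: pos=(0,0), heading=0, pen down
FD 8: (0,0) -> (8,0) [heading=0, draw]
FD 4: (8,0) -> (12,0) [heading=0, draw]
FD 2: (12,0) -> (14,0) [heading=0, draw]
RT 90: heading 0 -> 270
PU: pen up
Final: pos=(14,0), heading=270, 3 segment(s) drawn

Answer: 14 0 270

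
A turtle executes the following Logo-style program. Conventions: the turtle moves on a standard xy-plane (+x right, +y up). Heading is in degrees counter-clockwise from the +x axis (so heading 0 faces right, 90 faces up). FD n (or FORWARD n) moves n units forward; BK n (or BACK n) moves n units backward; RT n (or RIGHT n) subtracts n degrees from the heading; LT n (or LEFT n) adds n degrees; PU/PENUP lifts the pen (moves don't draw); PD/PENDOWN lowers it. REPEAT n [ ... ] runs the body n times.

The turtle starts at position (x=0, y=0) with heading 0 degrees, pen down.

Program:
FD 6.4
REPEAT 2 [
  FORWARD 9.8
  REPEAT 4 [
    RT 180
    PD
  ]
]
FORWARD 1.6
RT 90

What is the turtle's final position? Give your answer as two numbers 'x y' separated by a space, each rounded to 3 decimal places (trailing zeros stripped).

Executing turtle program step by step:
Start: pos=(0,0), heading=0, pen down
FD 6.4: (0,0) -> (6.4,0) [heading=0, draw]
REPEAT 2 [
  -- iteration 1/2 --
  FD 9.8: (6.4,0) -> (16.2,0) [heading=0, draw]
  REPEAT 4 [
    -- iteration 1/4 --
    RT 180: heading 0 -> 180
    PD: pen down
    -- iteration 2/4 --
    RT 180: heading 180 -> 0
    PD: pen down
    -- iteration 3/4 --
    RT 180: heading 0 -> 180
    PD: pen down
    -- iteration 4/4 --
    RT 180: heading 180 -> 0
    PD: pen down
  ]
  -- iteration 2/2 --
  FD 9.8: (16.2,0) -> (26,0) [heading=0, draw]
  REPEAT 4 [
    -- iteration 1/4 --
    RT 180: heading 0 -> 180
    PD: pen down
    -- iteration 2/4 --
    RT 180: heading 180 -> 0
    PD: pen down
    -- iteration 3/4 --
    RT 180: heading 0 -> 180
    PD: pen down
    -- iteration 4/4 --
    RT 180: heading 180 -> 0
    PD: pen down
  ]
]
FD 1.6: (26,0) -> (27.6,0) [heading=0, draw]
RT 90: heading 0 -> 270
Final: pos=(27.6,0), heading=270, 4 segment(s) drawn

Answer: 27.6 0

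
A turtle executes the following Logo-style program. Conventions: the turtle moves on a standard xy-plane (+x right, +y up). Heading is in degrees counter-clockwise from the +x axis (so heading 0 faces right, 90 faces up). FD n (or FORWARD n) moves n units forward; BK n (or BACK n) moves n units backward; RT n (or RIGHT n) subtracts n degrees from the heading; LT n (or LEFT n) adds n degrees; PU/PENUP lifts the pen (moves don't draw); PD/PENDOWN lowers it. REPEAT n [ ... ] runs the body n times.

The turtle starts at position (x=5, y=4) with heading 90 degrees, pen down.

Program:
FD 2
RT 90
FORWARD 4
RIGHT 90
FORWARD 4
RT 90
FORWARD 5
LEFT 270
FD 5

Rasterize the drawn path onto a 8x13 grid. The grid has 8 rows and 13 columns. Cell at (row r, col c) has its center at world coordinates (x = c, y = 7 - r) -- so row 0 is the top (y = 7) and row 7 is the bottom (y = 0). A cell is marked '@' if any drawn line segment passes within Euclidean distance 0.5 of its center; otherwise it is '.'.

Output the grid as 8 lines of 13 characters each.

Segment 0: (5,4) -> (5,6)
Segment 1: (5,6) -> (9,6)
Segment 2: (9,6) -> (9,2)
Segment 3: (9,2) -> (4,2)
Segment 4: (4,2) -> (4,7)

Answer: ....@........
....@@@@@@...
....@@...@...
....@@...@...
....@....@...
....@@@@@@...
.............
.............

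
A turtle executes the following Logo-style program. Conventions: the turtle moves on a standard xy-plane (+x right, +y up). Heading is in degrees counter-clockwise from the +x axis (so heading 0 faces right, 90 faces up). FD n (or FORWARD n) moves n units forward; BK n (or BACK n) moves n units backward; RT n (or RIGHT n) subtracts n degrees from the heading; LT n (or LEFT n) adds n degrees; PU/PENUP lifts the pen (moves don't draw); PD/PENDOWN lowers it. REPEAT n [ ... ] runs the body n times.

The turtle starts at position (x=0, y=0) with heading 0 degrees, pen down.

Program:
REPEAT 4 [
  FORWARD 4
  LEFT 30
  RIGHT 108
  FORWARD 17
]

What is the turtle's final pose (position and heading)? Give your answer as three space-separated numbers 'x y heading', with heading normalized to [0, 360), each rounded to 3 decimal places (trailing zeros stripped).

Answer: -11.787 0.54 48

Derivation:
Executing turtle program step by step:
Start: pos=(0,0), heading=0, pen down
REPEAT 4 [
  -- iteration 1/4 --
  FD 4: (0,0) -> (4,0) [heading=0, draw]
  LT 30: heading 0 -> 30
  RT 108: heading 30 -> 282
  FD 17: (4,0) -> (7.534,-16.629) [heading=282, draw]
  -- iteration 2/4 --
  FD 4: (7.534,-16.629) -> (8.366,-20.541) [heading=282, draw]
  LT 30: heading 282 -> 312
  RT 108: heading 312 -> 204
  FD 17: (8.366,-20.541) -> (-7.164,-27.456) [heading=204, draw]
  -- iteration 3/4 --
  FD 4: (-7.164,-27.456) -> (-10.818,-29.083) [heading=204, draw]
  LT 30: heading 204 -> 234
  RT 108: heading 234 -> 126
  FD 17: (-10.818,-29.083) -> (-20.811,-15.329) [heading=126, draw]
  -- iteration 4/4 --
  FD 4: (-20.811,-15.329) -> (-23.162,-12.093) [heading=126, draw]
  LT 30: heading 126 -> 156
  RT 108: heading 156 -> 48
  FD 17: (-23.162,-12.093) -> (-11.787,0.54) [heading=48, draw]
]
Final: pos=(-11.787,0.54), heading=48, 8 segment(s) drawn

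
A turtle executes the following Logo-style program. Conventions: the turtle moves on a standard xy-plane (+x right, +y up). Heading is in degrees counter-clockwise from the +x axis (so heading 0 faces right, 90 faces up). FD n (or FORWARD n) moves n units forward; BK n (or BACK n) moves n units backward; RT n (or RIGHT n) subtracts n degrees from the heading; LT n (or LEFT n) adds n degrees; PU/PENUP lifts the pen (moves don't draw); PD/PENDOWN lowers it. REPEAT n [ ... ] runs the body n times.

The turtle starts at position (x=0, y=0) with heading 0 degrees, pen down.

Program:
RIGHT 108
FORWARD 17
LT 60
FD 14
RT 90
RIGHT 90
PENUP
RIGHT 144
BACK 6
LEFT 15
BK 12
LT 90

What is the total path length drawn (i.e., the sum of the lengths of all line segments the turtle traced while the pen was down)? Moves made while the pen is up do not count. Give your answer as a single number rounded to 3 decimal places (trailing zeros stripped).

Executing turtle program step by step:
Start: pos=(0,0), heading=0, pen down
RT 108: heading 0 -> 252
FD 17: (0,0) -> (-5.253,-16.168) [heading=252, draw]
LT 60: heading 252 -> 312
FD 14: (-5.253,-16.168) -> (4.115,-26.572) [heading=312, draw]
RT 90: heading 312 -> 222
RT 90: heading 222 -> 132
PU: pen up
RT 144: heading 132 -> 348
BK 6: (4.115,-26.572) -> (-1.754,-25.325) [heading=348, move]
LT 15: heading 348 -> 3
BK 12: (-1.754,-25.325) -> (-13.738,-25.953) [heading=3, move]
LT 90: heading 3 -> 93
Final: pos=(-13.738,-25.953), heading=93, 2 segment(s) drawn

Segment lengths:
  seg 1: (0,0) -> (-5.253,-16.168), length = 17
  seg 2: (-5.253,-16.168) -> (4.115,-26.572), length = 14
Total = 31

Answer: 31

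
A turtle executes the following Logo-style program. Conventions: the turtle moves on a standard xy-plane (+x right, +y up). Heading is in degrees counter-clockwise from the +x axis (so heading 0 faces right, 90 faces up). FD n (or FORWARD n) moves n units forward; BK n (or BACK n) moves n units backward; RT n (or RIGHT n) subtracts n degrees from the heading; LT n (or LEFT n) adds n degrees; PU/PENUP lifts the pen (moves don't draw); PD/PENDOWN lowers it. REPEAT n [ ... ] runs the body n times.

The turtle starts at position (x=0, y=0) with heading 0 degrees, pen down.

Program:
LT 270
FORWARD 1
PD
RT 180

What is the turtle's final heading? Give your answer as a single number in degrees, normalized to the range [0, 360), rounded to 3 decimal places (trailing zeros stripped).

Answer: 90

Derivation:
Executing turtle program step by step:
Start: pos=(0,0), heading=0, pen down
LT 270: heading 0 -> 270
FD 1: (0,0) -> (0,-1) [heading=270, draw]
PD: pen down
RT 180: heading 270 -> 90
Final: pos=(0,-1), heading=90, 1 segment(s) drawn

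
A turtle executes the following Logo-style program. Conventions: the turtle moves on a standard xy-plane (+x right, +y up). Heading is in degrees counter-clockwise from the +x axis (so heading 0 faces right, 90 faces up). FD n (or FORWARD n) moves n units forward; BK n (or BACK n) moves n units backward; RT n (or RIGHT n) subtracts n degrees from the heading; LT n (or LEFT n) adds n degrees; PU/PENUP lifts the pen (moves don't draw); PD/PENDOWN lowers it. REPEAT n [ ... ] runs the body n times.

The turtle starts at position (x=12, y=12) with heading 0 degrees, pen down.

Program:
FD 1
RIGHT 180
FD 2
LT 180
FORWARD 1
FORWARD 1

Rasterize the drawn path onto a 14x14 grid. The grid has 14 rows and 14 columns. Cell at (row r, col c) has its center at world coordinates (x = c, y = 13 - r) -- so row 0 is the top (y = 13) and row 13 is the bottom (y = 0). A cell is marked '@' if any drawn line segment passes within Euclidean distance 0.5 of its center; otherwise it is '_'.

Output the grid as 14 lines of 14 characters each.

Answer: ______________
___________@@@
______________
______________
______________
______________
______________
______________
______________
______________
______________
______________
______________
______________

Derivation:
Segment 0: (12,12) -> (13,12)
Segment 1: (13,12) -> (11,12)
Segment 2: (11,12) -> (12,12)
Segment 3: (12,12) -> (13,12)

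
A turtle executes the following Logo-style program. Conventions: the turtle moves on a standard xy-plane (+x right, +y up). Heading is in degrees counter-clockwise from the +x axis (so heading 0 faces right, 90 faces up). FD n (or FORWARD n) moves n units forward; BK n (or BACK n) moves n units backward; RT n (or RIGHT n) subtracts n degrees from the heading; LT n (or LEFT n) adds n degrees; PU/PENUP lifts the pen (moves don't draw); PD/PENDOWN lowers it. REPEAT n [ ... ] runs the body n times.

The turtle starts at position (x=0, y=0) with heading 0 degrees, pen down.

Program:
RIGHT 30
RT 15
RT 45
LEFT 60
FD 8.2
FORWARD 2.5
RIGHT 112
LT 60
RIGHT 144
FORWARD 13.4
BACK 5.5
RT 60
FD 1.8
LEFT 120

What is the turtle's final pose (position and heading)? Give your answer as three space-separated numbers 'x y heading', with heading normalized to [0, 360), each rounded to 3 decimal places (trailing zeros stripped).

Executing turtle program step by step:
Start: pos=(0,0), heading=0, pen down
RT 30: heading 0 -> 330
RT 15: heading 330 -> 315
RT 45: heading 315 -> 270
LT 60: heading 270 -> 330
FD 8.2: (0,0) -> (7.101,-4.1) [heading=330, draw]
FD 2.5: (7.101,-4.1) -> (9.266,-5.35) [heading=330, draw]
RT 112: heading 330 -> 218
LT 60: heading 218 -> 278
RT 144: heading 278 -> 134
FD 13.4: (9.266,-5.35) -> (-0.042,4.289) [heading=134, draw]
BK 5.5: (-0.042,4.289) -> (3.779,0.333) [heading=134, draw]
RT 60: heading 134 -> 74
FD 1.8: (3.779,0.333) -> (4.275,2.063) [heading=74, draw]
LT 120: heading 74 -> 194
Final: pos=(4.275,2.063), heading=194, 5 segment(s) drawn

Answer: 4.275 2.063 194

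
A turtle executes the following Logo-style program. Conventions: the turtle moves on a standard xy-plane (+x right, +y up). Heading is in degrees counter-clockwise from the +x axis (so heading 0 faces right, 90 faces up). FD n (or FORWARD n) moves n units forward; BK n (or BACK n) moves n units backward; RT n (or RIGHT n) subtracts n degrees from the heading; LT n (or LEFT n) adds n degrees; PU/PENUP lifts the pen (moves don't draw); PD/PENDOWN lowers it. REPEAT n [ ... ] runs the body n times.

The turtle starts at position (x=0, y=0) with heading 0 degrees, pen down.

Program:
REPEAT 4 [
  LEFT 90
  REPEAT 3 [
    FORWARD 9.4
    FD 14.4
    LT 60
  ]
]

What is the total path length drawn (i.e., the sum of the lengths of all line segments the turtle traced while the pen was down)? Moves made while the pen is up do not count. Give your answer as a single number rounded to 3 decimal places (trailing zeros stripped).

Executing turtle program step by step:
Start: pos=(0,0), heading=0, pen down
REPEAT 4 [
  -- iteration 1/4 --
  LT 90: heading 0 -> 90
  REPEAT 3 [
    -- iteration 1/3 --
    FD 9.4: (0,0) -> (0,9.4) [heading=90, draw]
    FD 14.4: (0,9.4) -> (0,23.8) [heading=90, draw]
    LT 60: heading 90 -> 150
    -- iteration 2/3 --
    FD 9.4: (0,23.8) -> (-8.141,28.5) [heading=150, draw]
    FD 14.4: (-8.141,28.5) -> (-20.611,35.7) [heading=150, draw]
    LT 60: heading 150 -> 210
    -- iteration 3/3 --
    FD 9.4: (-20.611,35.7) -> (-28.752,31) [heading=210, draw]
    FD 14.4: (-28.752,31) -> (-41.223,23.8) [heading=210, draw]
    LT 60: heading 210 -> 270
  ]
  -- iteration 2/4 --
  LT 90: heading 270 -> 0
  REPEAT 3 [
    -- iteration 1/3 --
    FD 9.4: (-41.223,23.8) -> (-31.823,23.8) [heading=0, draw]
    FD 14.4: (-31.823,23.8) -> (-17.423,23.8) [heading=0, draw]
    LT 60: heading 0 -> 60
    -- iteration 2/3 --
    FD 9.4: (-17.423,23.8) -> (-12.723,31.941) [heading=60, draw]
    FD 14.4: (-12.723,31.941) -> (-5.523,44.411) [heading=60, draw]
    LT 60: heading 60 -> 120
    -- iteration 3/3 --
    FD 9.4: (-5.523,44.411) -> (-10.223,52.552) [heading=120, draw]
    FD 14.4: (-10.223,52.552) -> (-17.423,65.023) [heading=120, draw]
    LT 60: heading 120 -> 180
  ]
  -- iteration 3/4 --
  LT 90: heading 180 -> 270
  REPEAT 3 [
    -- iteration 1/3 --
    FD 9.4: (-17.423,65.023) -> (-17.423,55.623) [heading=270, draw]
    FD 14.4: (-17.423,55.623) -> (-17.423,41.223) [heading=270, draw]
    LT 60: heading 270 -> 330
    -- iteration 2/3 --
    FD 9.4: (-17.423,41.223) -> (-9.282,36.523) [heading=330, draw]
    FD 14.4: (-9.282,36.523) -> (3.189,29.323) [heading=330, draw]
    LT 60: heading 330 -> 30
    -- iteration 3/3 --
    FD 9.4: (3.189,29.323) -> (11.329,34.023) [heading=30, draw]
    FD 14.4: (11.329,34.023) -> (23.8,41.223) [heading=30, draw]
    LT 60: heading 30 -> 90
  ]
  -- iteration 4/4 --
  LT 90: heading 90 -> 180
  REPEAT 3 [
    -- iteration 1/3 --
    FD 9.4: (23.8,41.223) -> (14.4,41.223) [heading=180, draw]
    FD 14.4: (14.4,41.223) -> (0,41.223) [heading=180, draw]
    LT 60: heading 180 -> 240
    -- iteration 2/3 --
    FD 9.4: (0,41.223) -> (-4.7,33.082) [heading=240, draw]
    FD 14.4: (-4.7,33.082) -> (-11.9,20.611) [heading=240, draw]
    LT 60: heading 240 -> 300
    -- iteration 3/3 --
    FD 9.4: (-11.9,20.611) -> (-7.2,12.471) [heading=300, draw]
    FD 14.4: (-7.2,12.471) -> (0,0) [heading=300, draw]
    LT 60: heading 300 -> 0
  ]
]
Final: pos=(0,0), heading=0, 24 segment(s) drawn

Segment lengths:
  seg 1: (0,0) -> (0,9.4), length = 9.4
  seg 2: (0,9.4) -> (0,23.8), length = 14.4
  seg 3: (0,23.8) -> (-8.141,28.5), length = 9.4
  seg 4: (-8.141,28.5) -> (-20.611,35.7), length = 14.4
  seg 5: (-20.611,35.7) -> (-28.752,31), length = 9.4
  seg 6: (-28.752,31) -> (-41.223,23.8), length = 14.4
  seg 7: (-41.223,23.8) -> (-31.823,23.8), length = 9.4
  seg 8: (-31.823,23.8) -> (-17.423,23.8), length = 14.4
  seg 9: (-17.423,23.8) -> (-12.723,31.941), length = 9.4
  seg 10: (-12.723,31.941) -> (-5.523,44.411), length = 14.4
  seg 11: (-5.523,44.411) -> (-10.223,52.552), length = 9.4
  seg 12: (-10.223,52.552) -> (-17.423,65.023), length = 14.4
  seg 13: (-17.423,65.023) -> (-17.423,55.623), length = 9.4
  seg 14: (-17.423,55.623) -> (-17.423,41.223), length = 14.4
  seg 15: (-17.423,41.223) -> (-9.282,36.523), length = 9.4
  seg 16: (-9.282,36.523) -> (3.189,29.323), length = 14.4
  seg 17: (3.189,29.323) -> (11.329,34.023), length = 9.4
  seg 18: (11.329,34.023) -> (23.8,41.223), length = 14.4
  seg 19: (23.8,41.223) -> (14.4,41.223), length = 9.4
  seg 20: (14.4,41.223) -> (0,41.223), length = 14.4
  seg 21: (0,41.223) -> (-4.7,33.082), length = 9.4
  seg 22: (-4.7,33.082) -> (-11.9,20.611), length = 14.4
  seg 23: (-11.9,20.611) -> (-7.2,12.471), length = 9.4
  seg 24: (-7.2,12.471) -> (0,0), length = 14.4
Total = 285.6

Answer: 285.6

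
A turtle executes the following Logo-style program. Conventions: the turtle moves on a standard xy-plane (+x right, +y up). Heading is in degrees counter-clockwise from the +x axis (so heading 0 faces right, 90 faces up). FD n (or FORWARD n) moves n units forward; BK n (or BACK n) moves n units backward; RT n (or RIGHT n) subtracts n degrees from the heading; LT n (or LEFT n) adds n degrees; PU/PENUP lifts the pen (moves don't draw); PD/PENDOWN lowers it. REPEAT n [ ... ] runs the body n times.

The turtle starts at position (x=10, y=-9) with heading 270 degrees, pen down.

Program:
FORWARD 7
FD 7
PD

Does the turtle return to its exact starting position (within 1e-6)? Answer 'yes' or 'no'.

Executing turtle program step by step:
Start: pos=(10,-9), heading=270, pen down
FD 7: (10,-9) -> (10,-16) [heading=270, draw]
FD 7: (10,-16) -> (10,-23) [heading=270, draw]
PD: pen down
Final: pos=(10,-23), heading=270, 2 segment(s) drawn

Start position: (10, -9)
Final position: (10, -23)
Distance = 14; >= 1e-6 -> NOT closed

Answer: no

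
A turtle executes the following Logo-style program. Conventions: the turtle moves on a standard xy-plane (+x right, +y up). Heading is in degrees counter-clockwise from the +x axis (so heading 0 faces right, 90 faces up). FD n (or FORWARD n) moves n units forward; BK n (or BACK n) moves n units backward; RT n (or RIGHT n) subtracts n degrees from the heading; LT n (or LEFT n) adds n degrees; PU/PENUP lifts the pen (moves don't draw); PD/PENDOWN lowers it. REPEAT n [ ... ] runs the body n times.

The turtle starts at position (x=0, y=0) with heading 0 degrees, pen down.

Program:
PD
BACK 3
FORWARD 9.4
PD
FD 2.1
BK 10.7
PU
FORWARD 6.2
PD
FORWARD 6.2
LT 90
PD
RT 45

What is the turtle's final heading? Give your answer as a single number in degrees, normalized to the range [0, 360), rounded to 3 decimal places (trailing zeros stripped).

Answer: 45

Derivation:
Executing turtle program step by step:
Start: pos=(0,0), heading=0, pen down
PD: pen down
BK 3: (0,0) -> (-3,0) [heading=0, draw]
FD 9.4: (-3,0) -> (6.4,0) [heading=0, draw]
PD: pen down
FD 2.1: (6.4,0) -> (8.5,0) [heading=0, draw]
BK 10.7: (8.5,0) -> (-2.2,0) [heading=0, draw]
PU: pen up
FD 6.2: (-2.2,0) -> (4,0) [heading=0, move]
PD: pen down
FD 6.2: (4,0) -> (10.2,0) [heading=0, draw]
LT 90: heading 0 -> 90
PD: pen down
RT 45: heading 90 -> 45
Final: pos=(10.2,0), heading=45, 5 segment(s) drawn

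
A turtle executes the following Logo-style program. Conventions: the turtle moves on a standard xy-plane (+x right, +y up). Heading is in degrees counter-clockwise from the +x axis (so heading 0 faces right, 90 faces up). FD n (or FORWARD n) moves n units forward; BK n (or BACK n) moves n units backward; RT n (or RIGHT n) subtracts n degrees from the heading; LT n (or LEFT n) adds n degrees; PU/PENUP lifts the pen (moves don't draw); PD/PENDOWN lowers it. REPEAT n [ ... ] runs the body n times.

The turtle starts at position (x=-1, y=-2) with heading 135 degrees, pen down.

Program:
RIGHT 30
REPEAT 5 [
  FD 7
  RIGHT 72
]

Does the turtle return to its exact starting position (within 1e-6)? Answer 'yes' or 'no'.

Executing turtle program step by step:
Start: pos=(-1,-2), heading=135, pen down
RT 30: heading 135 -> 105
REPEAT 5 [
  -- iteration 1/5 --
  FD 7: (-1,-2) -> (-2.812,4.761) [heading=105, draw]
  RT 72: heading 105 -> 33
  -- iteration 2/5 --
  FD 7: (-2.812,4.761) -> (3.059,8.574) [heading=33, draw]
  RT 72: heading 33 -> 321
  -- iteration 3/5 --
  FD 7: (3.059,8.574) -> (8.499,4.169) [heading=321, draw]
  RT 72: heading 321 -> 249
  -- iteration 4/5 --
  FD 7: (8.499,4.169) -> (5.99,-2.366) [heading=249, draw]
  RT 72: heading 249 -> 177
  -- iteration 5/5 --
  FD 7: (5.99,-2.366) -> (-1,-2) [heading=177, draw]
  RT 72: heading 177 -> 105
]
Final: pos=(-1,-2), heading=105, 5 segment(s) drawn

Start position: (-1, -2)
Final position: (-1, -2)
Distance = 0; < 1e-6 -> CLOSED

Answer: yes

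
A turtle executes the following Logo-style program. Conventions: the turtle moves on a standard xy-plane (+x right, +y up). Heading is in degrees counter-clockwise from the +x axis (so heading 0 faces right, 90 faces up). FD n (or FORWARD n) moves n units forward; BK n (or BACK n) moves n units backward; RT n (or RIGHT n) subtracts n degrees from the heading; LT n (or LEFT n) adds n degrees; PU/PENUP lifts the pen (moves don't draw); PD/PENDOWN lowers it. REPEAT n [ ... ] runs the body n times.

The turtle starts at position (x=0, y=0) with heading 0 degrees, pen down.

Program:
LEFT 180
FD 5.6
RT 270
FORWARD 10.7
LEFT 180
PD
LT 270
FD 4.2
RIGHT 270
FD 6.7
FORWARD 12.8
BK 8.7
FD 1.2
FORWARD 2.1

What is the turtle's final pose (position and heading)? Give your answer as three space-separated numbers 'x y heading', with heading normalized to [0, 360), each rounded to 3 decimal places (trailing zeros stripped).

Executing turtle program step by step:
Start: pos=(0,0), heading=0, pen down
LT 180: heading 0 -> 180
FD 5.6: (0,0) -> (-5.6,0) [heading=180, draw]
RT 270: heading 180 -> 270
FD 10.7: (-5.6,0) -> (-5.6,-10.7) [heading=270, draw]
LT 180: heading 270 -> 90
PD: pen down
LT 270: heading 90 -> 0
FD 4.2: (-5.6,-10.7) -> (-1.4,-10.7) [heading=0, draw]
RT 270: heading 0 -> 90
FD 6.7: (-1.4,-10.7) -> (-1.4,-4) [heading=90, draw]
FD 12.8: (-1.4,-4) -> (-1.4,8.8) [heading=90, draw]
BK 8.7: (-1.4,8.8) -> (-1.4,0.1) [heading=90, draw]
FD 1.2: (-1.4,0.1) -> (-1.4,1.3) [heading=90, draw]
FD 2.1: (-1.4,1.3) -> (-1.4,3.4) [heading=90, draw]
Final: pos=(-1.4,3.4), heading=90, 8 segment(s) drawn

Answer: -1.4 3.4 90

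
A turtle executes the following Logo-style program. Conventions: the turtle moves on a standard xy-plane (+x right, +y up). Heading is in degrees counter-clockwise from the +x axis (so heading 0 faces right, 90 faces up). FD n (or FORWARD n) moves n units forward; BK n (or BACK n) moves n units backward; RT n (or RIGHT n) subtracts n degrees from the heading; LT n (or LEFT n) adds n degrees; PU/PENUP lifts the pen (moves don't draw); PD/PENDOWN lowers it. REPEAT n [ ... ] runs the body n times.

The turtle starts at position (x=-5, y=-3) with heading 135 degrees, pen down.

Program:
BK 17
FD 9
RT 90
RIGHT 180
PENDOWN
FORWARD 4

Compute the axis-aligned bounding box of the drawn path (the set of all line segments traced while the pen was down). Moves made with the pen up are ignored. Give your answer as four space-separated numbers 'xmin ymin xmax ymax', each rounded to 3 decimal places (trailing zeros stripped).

Answer: -5 -15.021 7.021 -3

Derivation:
Executing turtle program step by step:
Start: pos=(-5,-3), heading=135, pen down
BK 17: (-5,-3) -> (7.021,-15.021) [heading=135, draw]
FD 9: (7.021,-15.021) -> (0.657,-8.657) [heading=135, draw]
RT 90: heading 135 -> 45
RT 180: heading 45 -> 225
PD: pen down
FD 4: (0.657,-8.657) -> (-2.172,-11.485) [heading=225, draw]
Final: pos=(-2.172,-11.485), heading=225, 3 segment(s) drawn

Segment endpoints: x in {-5, -2.172, 0.657, 7.021}, y in {-15.021, -11.485, -8.657, -3}
xmin=-5, ymin=-15.021, xmax=7.021, ymax=-3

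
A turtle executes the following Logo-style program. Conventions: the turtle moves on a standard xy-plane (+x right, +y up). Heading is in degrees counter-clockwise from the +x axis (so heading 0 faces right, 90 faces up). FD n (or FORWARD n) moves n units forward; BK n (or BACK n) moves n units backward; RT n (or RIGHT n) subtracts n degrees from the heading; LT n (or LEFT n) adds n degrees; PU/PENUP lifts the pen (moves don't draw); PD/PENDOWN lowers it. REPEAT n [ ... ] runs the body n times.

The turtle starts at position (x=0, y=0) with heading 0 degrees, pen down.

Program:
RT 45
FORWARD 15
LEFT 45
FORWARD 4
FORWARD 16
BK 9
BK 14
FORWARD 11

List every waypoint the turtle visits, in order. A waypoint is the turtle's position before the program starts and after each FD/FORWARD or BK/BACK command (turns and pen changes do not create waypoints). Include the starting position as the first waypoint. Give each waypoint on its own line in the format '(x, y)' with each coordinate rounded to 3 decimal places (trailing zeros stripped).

Executing turtle program step by step:
Start: pos=(0,0), heading=0, pen down
RT 45: heading 0 -> 315
FD 15: (0,0) -> (10.607,-10.607) [heading=315, draw]
LT 45: heading 315 -> 0
FD 4: (10.607,-10.607) -> (14.607,-10.607) [heading=0, draw]
FD 16: (14.607,-10.607) -> (30.607,-10.607) [heading=0, draw]
BK 9: (30.607,-10.607) -> (21.607,-10.607) [heading=0, draw]
BK 14: (21.607,-10.607) -> (7.607,-10.607) [heading=0, draw]
FD 11: (7.607,-10.607) -> (18.607,-10.607) [heading=0, draw]
Final: pos=(18.607,-10.607), heading=0, 6 segment(s) drawn
Waypoints (7 total):
(0, 0)
(10.607, -10.607)
(14.607, -10.607)
(30.607, -10.607)
(21.607, -10.607)
(7.607, -10.607)
(18.607, -10.607)

Answer: (0, 0)
(10.607, -10.607)
(14.607, -10.607)
(30.607, -10.607)
(21.607, -10.607)
(7.607, -10.607)
(18.607, -10.607)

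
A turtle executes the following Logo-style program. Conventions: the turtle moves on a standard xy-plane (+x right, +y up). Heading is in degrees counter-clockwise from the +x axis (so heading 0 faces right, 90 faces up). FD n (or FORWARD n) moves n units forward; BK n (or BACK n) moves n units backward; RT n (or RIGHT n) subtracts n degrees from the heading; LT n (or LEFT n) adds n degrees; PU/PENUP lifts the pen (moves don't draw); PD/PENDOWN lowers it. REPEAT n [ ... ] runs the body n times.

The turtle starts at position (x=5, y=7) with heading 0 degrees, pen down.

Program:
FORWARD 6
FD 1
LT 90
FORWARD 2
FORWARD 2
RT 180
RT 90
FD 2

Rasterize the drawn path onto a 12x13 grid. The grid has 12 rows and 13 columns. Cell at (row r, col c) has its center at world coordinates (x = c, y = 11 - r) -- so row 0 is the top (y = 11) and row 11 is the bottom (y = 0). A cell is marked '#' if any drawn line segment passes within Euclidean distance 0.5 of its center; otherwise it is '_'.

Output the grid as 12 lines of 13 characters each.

Answer: __________###
____________#
____________#
____________#
_____########
_____________
_____________
_____________
_____________
_____________
_____________
_____________

Derivation:
Segment 0: (5,7) -> (11,7)
Segment 1: (11,7) -> (12,7)
Segment 2: (12,7) -> (12,9)
Segment 3: (12,9) -> (12,11)
Segment 4: (12,11) -> (10,11)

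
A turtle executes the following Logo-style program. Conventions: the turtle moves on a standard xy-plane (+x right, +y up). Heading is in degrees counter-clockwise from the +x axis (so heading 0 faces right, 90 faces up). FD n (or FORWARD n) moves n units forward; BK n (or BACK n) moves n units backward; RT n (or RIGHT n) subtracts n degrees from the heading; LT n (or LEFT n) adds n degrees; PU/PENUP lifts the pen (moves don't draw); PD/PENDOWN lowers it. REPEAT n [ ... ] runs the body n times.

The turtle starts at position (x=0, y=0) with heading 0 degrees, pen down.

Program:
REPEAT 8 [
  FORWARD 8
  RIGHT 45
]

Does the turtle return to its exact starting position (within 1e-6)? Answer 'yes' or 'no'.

Executing turtle program step by step:
Start: pos=(0,0), heading=0, pen down
REPEAT 8 [
  -- iteration 1/8 --
  FD 8: (0,0) -> (8,0) [heading=0, draw]
  RT 45: heading 0 -> 315
  -- iteration 2/8 --
  FD 8: (8,0) -> (13.657,-5.657) [heading=315, draw]
  RT 45: heading 315 -> 270
  -- iteration 3/8 --
  FD 8: (13.657,-5.657) -> (13.657,-13.657) [heading=270, draw]
  RT 45: heading 270 -> 225
  -- iteration 4/8 --
  FD 8: (13.657,-13.657) -> (8,-19.314) [heading=225, draw]
  RT 45: heading 225 -> 180
  -- iteration 5/8 --
  FD 8: (8,-19.314) -> (0,-19.314) [heading=180, draw]
  RT 45: heading 180 -> 135
  -- iteration 6/8 --
  FD 8: (0,-19.314) -> (-5.657,-13.657) [heading=135, draw]
  RT 45: heading 135 -> 90
  -- iteration 7/8 --
  FD 8: (-5.657,-13.657) -> (-5.657,-5.657) [heading=90, draw]
  RT 45: heading 90 -> 45
  -- iteration 8/8 --
  FD 8: (-5.657,-5.657) -> (0,0) [heading=45, draw]
  RT 45: heading 45 -> 0
]
Final: pos=(0,0), heading=0, 8 segment(s) drawn

Start position: (0, 0)
Final position: (0, 0)
Distance = 0; < 1e-6 -> CLOSED

Answer: yes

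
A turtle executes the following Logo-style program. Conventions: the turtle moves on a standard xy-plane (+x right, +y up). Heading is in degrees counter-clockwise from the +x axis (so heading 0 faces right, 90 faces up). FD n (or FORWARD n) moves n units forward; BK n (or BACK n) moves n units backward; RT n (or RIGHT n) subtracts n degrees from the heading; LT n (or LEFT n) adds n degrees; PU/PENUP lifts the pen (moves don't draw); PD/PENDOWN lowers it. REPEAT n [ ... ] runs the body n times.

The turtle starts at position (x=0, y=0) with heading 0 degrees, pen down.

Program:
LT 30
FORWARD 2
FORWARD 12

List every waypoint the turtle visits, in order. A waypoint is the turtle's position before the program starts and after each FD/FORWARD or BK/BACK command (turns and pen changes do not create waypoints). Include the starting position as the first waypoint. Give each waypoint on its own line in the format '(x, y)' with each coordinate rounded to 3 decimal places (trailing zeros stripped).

Answer: (0, 0)
(1.732, 1)
(12.124, 7)

Derivation:
Executing turtle program step by step:
Start: pos=(0,0), heading=0, pen down
LT 30: heading 0 -> 30
FD 2: (0,0) -> (1.732,1) [heading=30, draw]
FD 12: (1.732,1) -> (12.124,7) [heading=30, draw]
Final: pos=(12.124,7), heading=30, 2 segment(s) drawn
Waypoints (3 total):
(0, 0)
(1.732, 1)
(12.124, 7)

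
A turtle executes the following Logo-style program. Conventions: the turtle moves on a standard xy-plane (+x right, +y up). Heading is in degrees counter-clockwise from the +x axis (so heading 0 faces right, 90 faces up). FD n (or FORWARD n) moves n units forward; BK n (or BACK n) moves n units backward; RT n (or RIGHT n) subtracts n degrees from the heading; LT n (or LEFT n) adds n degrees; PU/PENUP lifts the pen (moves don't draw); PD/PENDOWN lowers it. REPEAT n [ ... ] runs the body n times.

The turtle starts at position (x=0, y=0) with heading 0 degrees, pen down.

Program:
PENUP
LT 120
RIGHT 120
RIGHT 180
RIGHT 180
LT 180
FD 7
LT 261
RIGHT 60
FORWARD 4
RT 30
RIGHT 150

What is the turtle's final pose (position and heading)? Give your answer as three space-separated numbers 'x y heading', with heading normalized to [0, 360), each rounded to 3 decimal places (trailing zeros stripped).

Executing turtle program step by step:
Start: pos=(0,0), heading=0, pen down
PU: pen up
LT 120: heading 0 -> 120
RT 120: heading 120 -> 0
RT 180: heading 0 -> 180
RT 180: heading 180 -> 0
LT 180: heading 0 -> 180
FD 7: (0,0) -> (-7,0) [heading=180, move]
LT 261: heading 180 -> 81
RT 60: heading 81 -> 21
FD 4: (-7,0) -> (-3.266,1.433) [heading=21, move]
RT 30: heading 21 -> 351
RT 150: heading 351 -> 201
Final: pos=(-3.266,1.433), heading=201, 0 segment(s) drawn

Answer: -3.266 1.433 201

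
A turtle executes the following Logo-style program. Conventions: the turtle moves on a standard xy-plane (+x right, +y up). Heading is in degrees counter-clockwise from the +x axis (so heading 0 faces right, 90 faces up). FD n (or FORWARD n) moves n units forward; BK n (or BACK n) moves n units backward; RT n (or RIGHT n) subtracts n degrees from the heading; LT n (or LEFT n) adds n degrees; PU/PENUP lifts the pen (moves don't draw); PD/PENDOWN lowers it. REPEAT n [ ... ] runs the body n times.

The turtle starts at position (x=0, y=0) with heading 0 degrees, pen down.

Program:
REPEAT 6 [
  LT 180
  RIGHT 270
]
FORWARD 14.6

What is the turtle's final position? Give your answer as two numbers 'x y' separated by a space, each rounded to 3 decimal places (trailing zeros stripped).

Answer: -14.6 0

Derivation:
Executing turtle program step by step:
Start: pos=(0,0), heading=0, pen down
REPEAT 6 [
  -- iteration 1/6 --
  LT 180: heading 0 -> 180
  RT 270: heading 180 -> 270
  -- iteration 2/6 --
  LT 180: heading 270 -> 90
  RT 270: heading 90 -> 180
  -- iteration 3/6 --
  LT 180: heading 180 -> 0
  RT 270: heading 0 -> 90
  -- iteration 4/6 --
  LT 180: heading 90 -> 270
  RT 270: heading 270 -> 0
  -- iteration 5/6 --
  LT 180: heading 0 -> 180
  RT 270: heading 180 -> 270
  -- iteration 6/6 --
  LT 180: heading 270 -> 90
  RT 270: heading 90 -> 180
]
FD 14.6: (0,0) -> (-14.6,0) [heading=180, draw]
Final: pos=(-14.6,0), heading=180, 1 segment(s) drawn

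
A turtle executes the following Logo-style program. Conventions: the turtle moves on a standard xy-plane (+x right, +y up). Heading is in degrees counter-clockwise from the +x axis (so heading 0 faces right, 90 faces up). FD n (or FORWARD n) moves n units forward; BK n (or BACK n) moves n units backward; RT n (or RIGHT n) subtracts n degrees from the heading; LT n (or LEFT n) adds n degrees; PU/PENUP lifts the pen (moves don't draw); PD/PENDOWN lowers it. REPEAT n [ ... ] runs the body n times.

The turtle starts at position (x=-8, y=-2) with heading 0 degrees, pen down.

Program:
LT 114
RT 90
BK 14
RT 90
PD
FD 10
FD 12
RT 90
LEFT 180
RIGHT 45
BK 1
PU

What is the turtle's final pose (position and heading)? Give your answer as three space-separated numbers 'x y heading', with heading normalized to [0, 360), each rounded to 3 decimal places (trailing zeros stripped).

Answer: -12.775 -27.434 339

Derivation:
Executing turtle program step by step:
Start: pos=(-8,-2), heading=0, pen down
LT 114: heading 0 -> 114
RT 90: heading 114 -> 24
BK 14: (-8,-2) -> (-20.79,-7.694) [heading=24, draw]
RT 90: heading 24 -> 294
PD: pen down
FD 10: (-20.79,-7.694) -> (-16.722,-16.83) [heading=294, draw]
FD 12: (-16.722,-16.83) -> (-11.841,-27.792) [heading=294, draw]
RT 90: heading 294 -> 204
LT 180: heading 204 -> 24
RT 45: heading 24 -> 339
BK 1: (-11.841,-27.792) -> (-12.775,-27.434) [heading=339, draw]
PU: pen up
Final: pos=(-12.775,-27.434), heading=339, 4 segment(s) drawn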